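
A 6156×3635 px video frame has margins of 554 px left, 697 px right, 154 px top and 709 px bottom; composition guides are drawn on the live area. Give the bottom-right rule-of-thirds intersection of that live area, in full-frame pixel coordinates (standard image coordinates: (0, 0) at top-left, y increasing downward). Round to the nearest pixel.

Content width = 6156 − 554 − 697 = 4905 px; content height = 3635 − 154 − 709 = 2772 px.
Bottom-right is two-thirds across and two-thirds down within the live area.
x = 554 + 2 × 4905/3 = 554 + 3270.00 ≈ 3824
y = 154 + 2 × 2772/3 = 154 + 1848.00 ≈ 2002

(3824, 2002)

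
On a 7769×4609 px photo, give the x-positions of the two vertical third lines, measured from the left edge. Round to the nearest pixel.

7769 / 3 = 2589.67, so the vertical lines sit at one and two thirds of 7769.

x = 2590 px and x = 5179 px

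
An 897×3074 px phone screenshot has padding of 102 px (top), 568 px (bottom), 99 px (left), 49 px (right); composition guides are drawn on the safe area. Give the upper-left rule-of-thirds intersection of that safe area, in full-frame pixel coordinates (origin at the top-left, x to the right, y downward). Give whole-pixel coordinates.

x = 349 px, y = 903 px

Content width = 897 − 99 − 49 = 749 px; content height = 3074 − 102 − 568 = 2404 px.
Upper-left is one-third across and one-third down within the safe area.
x = 99 + 1 × 749/3 = 99 + 249.67 ≈ 349
y = 102 + 1 × 2404/3 = 102 + 801.33 ≈ 903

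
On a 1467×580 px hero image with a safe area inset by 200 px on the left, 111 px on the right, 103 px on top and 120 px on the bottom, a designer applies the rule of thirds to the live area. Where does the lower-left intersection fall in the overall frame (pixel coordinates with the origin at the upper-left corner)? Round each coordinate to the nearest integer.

(585, 341)

Content width = 1467 − 200 − 111 = 1156 px; content height = 580 − 103 − 120 = 357 px.
Lower-left is one-third across and two-thirds down within the live area.
x = 200 + 1 × 1156/3 = 200 + 385.33 ≈ 585
y = 103 + 2 × 357/3 = 103 + 238.00 ≈ 341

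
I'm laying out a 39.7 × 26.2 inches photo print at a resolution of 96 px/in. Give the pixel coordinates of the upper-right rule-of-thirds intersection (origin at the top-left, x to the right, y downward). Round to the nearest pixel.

x = 2541 px, y = 838 px

In pixels the canvas is 39.7 × 96 = 3811.2 wide and 26.2 × 96 = 2515.2 tall.
The upper-right point is two-thirds across and one-third down:
x = 2 × 3811.2/3 ≈ 2541; y = 1 × 2515.2/3 ≈ 838.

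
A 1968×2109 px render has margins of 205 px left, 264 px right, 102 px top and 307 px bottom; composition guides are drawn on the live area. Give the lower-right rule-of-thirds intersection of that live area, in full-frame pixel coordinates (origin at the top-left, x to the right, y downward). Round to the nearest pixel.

(1204, 1235)

Content width = 1968 − 205 − 264 = 1499 px; content height = 2109 − 102 − 307 = 1700 px.
Lower-right is two-thirds across and two-thirds down within the live area.
x = 205 + 2 × 1499/3 = 205 + 999.33 ≈ 1204
y = 102 + 2 × 1700/3 = 102 + 1133.33 ≈ 1235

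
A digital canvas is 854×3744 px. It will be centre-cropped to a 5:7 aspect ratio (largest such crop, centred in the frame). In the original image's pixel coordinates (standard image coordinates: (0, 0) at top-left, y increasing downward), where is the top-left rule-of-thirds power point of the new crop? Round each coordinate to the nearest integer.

854/3744 < 5/7, so the 5:7 crop keeps the full width 854 and trims height to 854 × 7/5 = 1195.60 px.
Top offset = (3744 − 1195.60)/2 = 1274.20 px; left offset = 0.
Top-left is one-third across and one-third down within the crop:
x = 0.00 + 1 × 854.00/3 ≈ 285; y = 1274.20 + 1 × 1195.60/3 ≈ 1673.

(285, 1673)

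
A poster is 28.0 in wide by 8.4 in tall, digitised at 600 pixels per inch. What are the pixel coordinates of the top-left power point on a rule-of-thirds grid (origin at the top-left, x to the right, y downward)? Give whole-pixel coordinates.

(5600, 1680)

In pixels the canvas is 28.0 × 600 = 16800 wide and 8.4 × 600 = 5040 tall.
The top-left point is one-third across and one-third down:
x = 1 × 16800/3 ≈ 5600; y = 1 × 5040/3 ≈ 1680.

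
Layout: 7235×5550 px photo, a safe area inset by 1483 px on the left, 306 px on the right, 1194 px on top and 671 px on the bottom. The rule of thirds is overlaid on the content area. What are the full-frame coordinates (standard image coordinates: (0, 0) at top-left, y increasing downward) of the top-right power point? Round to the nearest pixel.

Content width = 7235 − 1483 − 306 = 5446 px; content height = 5550 − 1194 − 671 = 3685 px.
Top-right is two-thirds across and one-third down within the content area.
x = 1483 + 2 × 5446/3 = 1483 + 3630.67 ≈ 5114
y = 1194 + 1 × 3685/3 = 1194 + 1228.33 ≈ 2422

(5114, 2422)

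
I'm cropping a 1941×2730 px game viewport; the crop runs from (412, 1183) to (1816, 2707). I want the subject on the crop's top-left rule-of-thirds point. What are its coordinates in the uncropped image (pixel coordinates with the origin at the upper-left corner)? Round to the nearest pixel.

(880, 1691)

Crop width = 1816 − 412 = 1404 px; one third is 468.00 px.
Crop height = 2707 − 1183 = 1524 px; one third is 508.00 px.
The top-left point is one-third across and one-third down within the crop:
x = 412 + 1 × 468.00 ≈ 880; y = 1183 + 1 × 508.00 ≈ 1691.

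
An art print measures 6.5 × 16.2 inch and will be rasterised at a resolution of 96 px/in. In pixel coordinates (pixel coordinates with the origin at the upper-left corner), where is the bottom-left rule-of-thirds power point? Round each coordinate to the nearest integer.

In pixels the canvas is 6.5 × 96 = 624 wide and 16.2 × 96 = 1555.2 tall.
The bottom-left point is one-third across and two-thirds down:
x = 1 × 624/3 ≈ 208; y = 2 × 1555.2/3 ≈ 1037.

x = 208 px, y = 1037 px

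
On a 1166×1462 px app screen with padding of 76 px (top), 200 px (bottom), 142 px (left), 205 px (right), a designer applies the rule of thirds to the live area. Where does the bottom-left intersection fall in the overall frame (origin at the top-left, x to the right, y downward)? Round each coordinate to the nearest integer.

Content width = 1166 − 142 − 205 = 819 px; content height = 1462 − 76 − 200 = 1186 px.
Bottom-left is one-third across and two-thirds down within the live area.
x = 142 + 1 × 819/3 = 142 + 273.00 ≈ 415
y = 76 + 2 × 1186/3 = 76 + 790.67 ≈ 867

x = 415 px, y = 867 px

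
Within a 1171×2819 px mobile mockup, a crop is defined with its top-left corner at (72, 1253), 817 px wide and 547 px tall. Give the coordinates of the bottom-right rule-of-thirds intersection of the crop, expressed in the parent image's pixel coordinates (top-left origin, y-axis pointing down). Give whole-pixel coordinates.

(617, 1618)

One third of the crop width 817 is 272.33 px.
One third of the crop height 547 is 182.33 px.
The bottom-right point is two-thirds across and two-thirds down within the crop:
x = 72 + 2 × 272.33 ≈ 617; y = 1253 + 2 × 182.33 ≈ 1618.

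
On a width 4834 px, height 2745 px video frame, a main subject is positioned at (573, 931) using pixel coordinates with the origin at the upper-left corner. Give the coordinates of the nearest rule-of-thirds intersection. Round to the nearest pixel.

(1611, 915)

Third lines: x ∈ {1611, 3223}, y ∈ {915, 1830}.
573 is closer to x = 1611; 931 is closer to y = 915.
So the nearest intersection is the upper-left power point.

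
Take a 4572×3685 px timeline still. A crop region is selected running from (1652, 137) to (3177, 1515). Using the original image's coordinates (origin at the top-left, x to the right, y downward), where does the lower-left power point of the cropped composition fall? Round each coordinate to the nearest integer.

Crop width = 3177 − 1652 = 1525 px; one third is 508.33 px.
Crop height = 1515 − 137 = 1378 px; one third is 459.33 px.
The lower-left point is one-third across and two-thirds down within the crop:
x = 1652 + 1 × 508.33 ≈ 2160; y = 137 + 2 × 459.33 ≈ 1056.

x = 2160 px, y = 1056 px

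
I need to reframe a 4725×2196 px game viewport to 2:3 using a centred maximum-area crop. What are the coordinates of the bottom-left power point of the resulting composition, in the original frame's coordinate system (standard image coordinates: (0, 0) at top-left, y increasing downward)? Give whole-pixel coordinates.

4725/2196 > 2/3, so the 2:3 crop keeps the full height 2196 and trims width to 2196 × 2/3 = 1464.00 px.
Left offset = (4725 − 1464.00)/2 = 1630.50 px; top offset = 0.
Bottom-left is one-third across and two-thirds down within the crop:
x = 1630.50 + 1 × 1464.00/3 ≈ 2119; y = 0.00 + 2 × 2196.00/3 ≈ 1464.

x = 2119 px, y = 1464 px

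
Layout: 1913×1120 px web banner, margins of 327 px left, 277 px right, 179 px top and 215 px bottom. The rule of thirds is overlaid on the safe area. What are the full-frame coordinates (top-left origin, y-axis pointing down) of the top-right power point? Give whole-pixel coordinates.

Content width = 1913 − 327 − 277 = 1309 px; content height = 1120 − 179 − 215 = 726 px.
Top-right is two-thirds across and one-third down within the safe area.
x = 327 + 2 × 1309/3 = 327 + 872.67 ≈ 1200
y = 179 + 1 × 726/3 = 179 + 242.00 ≈ 421

(1200, 421)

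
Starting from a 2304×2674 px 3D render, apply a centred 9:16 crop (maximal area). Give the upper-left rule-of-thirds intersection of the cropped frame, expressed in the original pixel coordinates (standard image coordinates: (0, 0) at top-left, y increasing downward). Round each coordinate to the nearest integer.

(901, 891)

2304/2674 > 9/16, so the 9:16 crop keeps the full height 2674 and trims width to 2674 × 9/16 = 1504.12 px.
Left offset = (2304 − 1504.12)/2 = 399.94 px; top offset = 0.
Upper-left is one-third across and one-third down within the crop:
x = 399.94 + 1 × 1504.12/3 ≈ 901; y = 0.00 + 1 × 2674.00/3 ≈ 891.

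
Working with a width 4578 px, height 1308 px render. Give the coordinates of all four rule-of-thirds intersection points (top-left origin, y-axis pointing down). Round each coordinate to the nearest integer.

One third of 4578 is 1526; one third of 1308 is 436.
Vertical third lines at x = 1526 and x = 3052; horizontal third lines at y = 436 and y = 872.

(1526, 436), (3052, 436), (1526, 872), (3052, 872)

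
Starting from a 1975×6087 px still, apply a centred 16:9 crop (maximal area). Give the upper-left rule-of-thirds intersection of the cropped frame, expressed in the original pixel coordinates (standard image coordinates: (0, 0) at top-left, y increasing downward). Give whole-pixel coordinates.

1975/6087 < 16/9, so the 16:9 crop keeps the full width 1975 and trims height to 1975 × 9/16 = 1110.94 px.
Top offset = (6087 − 1110.94)/2 = 2488.03 px; left offset = 0.
Upper-left is one-third across and one-third down within the crop:
x = 0.00 + 1 × 1975.00/3 ≈ 658; y = 2488.03 + 1 × 1110.94/3 ≈ 2858.

x = 658 px, y = 2858 px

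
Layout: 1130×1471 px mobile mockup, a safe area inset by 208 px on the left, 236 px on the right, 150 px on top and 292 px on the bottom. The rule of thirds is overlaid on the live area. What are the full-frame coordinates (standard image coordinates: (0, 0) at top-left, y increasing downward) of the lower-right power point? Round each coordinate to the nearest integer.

x = 665 px, y = 836 px

Content width = 1130 − 208 − 236 = 686 px; content height = 1471 − 150 − 292 = 1029 px.
Lower-right is two-thirds across and two-thirds down within the live area.
x = 208 + 2 × 686/3 = 208 + 457.33 ≈ 665
y = 150 + 2 × 1029/3 = 150 + 686.00 ≈ 836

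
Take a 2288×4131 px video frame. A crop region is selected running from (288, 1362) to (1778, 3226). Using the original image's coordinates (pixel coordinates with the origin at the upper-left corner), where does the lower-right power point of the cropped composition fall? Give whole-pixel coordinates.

(1281, 2605)

Crop width = 1778 − 288 = 1490 px; one third is 496.67 px.
Crop height = 3226 − 1362 = 1864 px; one third is 621.33 px.
The lower-right point is two-thirds across and two-thirds down within the crop:
x = 288 + 2 × 496.67 ≈ 1281; y = 1362 + 2 × 621.33 ≈ 2605.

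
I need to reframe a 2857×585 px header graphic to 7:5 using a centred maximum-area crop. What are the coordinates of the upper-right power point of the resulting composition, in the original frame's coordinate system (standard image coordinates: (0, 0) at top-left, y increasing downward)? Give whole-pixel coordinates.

(1565, 195)

2857/585 > 7/5, so the 7:5 crop keeps the full height 585 and trims width to 585 × 7/5 = 819.00 px.
Left offset = (2857 − 819.00)/2 = 1019.00 px; top offset = 0.
Upper-right is two-thirds across and one-third down within the crop:
x = 1019.00 + 2 × 819.00/3 ≈ 1565; y = 0.00 + 1 × 585.00/3 ≈ 195.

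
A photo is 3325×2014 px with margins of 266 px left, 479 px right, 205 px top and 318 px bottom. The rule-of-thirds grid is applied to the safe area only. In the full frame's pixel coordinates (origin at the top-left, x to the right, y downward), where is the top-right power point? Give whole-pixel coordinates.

Content width = 3325 − 266 − 479 = 2580 px; content height = 2014 − 205 − 318 = 1491 px.
Top-right is two-thirds across and one-third down within the safe area.
x = 266 + 2 × 2580/3 = 266 + 1720.00 ≈ 1986
y = 205 + 1 × 1491/3 = 205 + 497.00 ≈ 702

x = 1986 px, y = 702 px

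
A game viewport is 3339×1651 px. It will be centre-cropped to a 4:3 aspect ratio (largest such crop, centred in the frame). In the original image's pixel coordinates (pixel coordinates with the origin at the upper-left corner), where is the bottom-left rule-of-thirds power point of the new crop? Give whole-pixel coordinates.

(1303, 1101)

3339/1651 > 4/3, so the 4:3 crop keeps the full height 1651 and trims width to 1651 × 4/3 = 2201.33 px.
Left offset = (3339 − 2201.33)/2 = 568.83 px; top offset = 0.
Bottom-left is one-third across and two-thirds down within the crop:
x = 568.83 + 1 × 2201.33/3 ≈ 1303; y = 0.00 + 2 × 1651.00/3 ≈ 1101.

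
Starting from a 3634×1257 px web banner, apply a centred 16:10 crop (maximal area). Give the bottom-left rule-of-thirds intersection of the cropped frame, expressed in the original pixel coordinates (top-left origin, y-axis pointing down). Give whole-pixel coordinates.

x = 1482 px, y = 838 px

3634/1257 > 16/10, so the 16:10 crop keeps the full height 1257 and trims width to 1257 × 16/10 = 2011.20 px.
Left offset = (3634 − 2011.20)/2 = 811.40 px; top offset = 0.
Bottom-left is one-third across and two-thirds down within the crop:
x = 811.40 + 1 × 2011.20/3 ≈ 1482; y = 0.00 + 2 × 1257.00/3 ≈ 838.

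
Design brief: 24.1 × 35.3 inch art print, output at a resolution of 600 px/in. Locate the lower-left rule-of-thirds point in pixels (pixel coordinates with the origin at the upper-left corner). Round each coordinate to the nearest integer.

(4820, 14120)

In pixels the canvas is 24.1 × 600 = 14460 wide and 35.3 × 600 = 21180 tall.
The lower-left point is one-third across and two-thirds down:
x = 1 × 14460/3 ≈ 4820; y = 2 × 21180/3 ≈ 14120.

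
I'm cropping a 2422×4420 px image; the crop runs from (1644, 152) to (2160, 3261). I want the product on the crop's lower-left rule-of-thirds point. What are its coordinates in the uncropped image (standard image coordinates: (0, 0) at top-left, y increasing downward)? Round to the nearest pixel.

(1816, 2225)

Crop width = 2160 − 1644 = 516 px; one third is 172.00 px.
Crop height = 3261 − 152 = 3109 px; one third is 1036.33 px.
The lower-left point is one-third across and two-thirds down within the crop:
x = 1644 + 1 × 172.00 ≈ 1816; y = 152 + 2 × 1036.33 ≈ 2225.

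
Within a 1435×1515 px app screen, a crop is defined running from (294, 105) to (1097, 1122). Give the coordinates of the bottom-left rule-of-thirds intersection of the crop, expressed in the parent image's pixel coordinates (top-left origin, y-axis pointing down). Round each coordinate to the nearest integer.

x = 562 px, y = 783 px

Crop width = 1097 − 294 = 803 px; one third is 267.67 px.
Crop height = 1122 − 105 = 1017 px; one third is 339.00 px.
The bottom-left point is one-third across and two-thirds down within the crop:
x = 294 + 1 × 267.67 ≈ 562; y = 105 + 2 × 339.00 ≈ 783.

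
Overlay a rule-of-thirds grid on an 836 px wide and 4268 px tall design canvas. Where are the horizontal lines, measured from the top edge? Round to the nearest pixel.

4268 / 3 = 1422.67, so the horizontal lines sit at one and two thirds of 4268.

y = 1423 px and y = 2845 px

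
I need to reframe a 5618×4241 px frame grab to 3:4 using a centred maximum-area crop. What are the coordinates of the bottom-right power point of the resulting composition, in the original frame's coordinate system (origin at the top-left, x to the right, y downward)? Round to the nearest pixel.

5618/4241 > 3/4, so the 3:4 crop keeps the full height 4241 and trims width to 4241 × 3/4 = 3180.75 px.
Left offset = (5618 − 3180.75)/2 = 1218.62 px; top offset = 0.
Bottom-right is two-thirds across and two-thirds down within the crop:
x = 1218.62 + 2 × 3180.75/3 ≈ 3339; y = 0.00 + 2 × 4241.00/3 ≈ 2827.

x = 3339 px, y = 2827 px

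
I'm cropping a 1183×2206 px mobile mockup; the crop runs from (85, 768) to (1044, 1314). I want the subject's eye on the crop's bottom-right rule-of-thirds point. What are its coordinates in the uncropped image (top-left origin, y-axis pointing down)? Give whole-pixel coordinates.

(724, 1132)

Crop width = 1044 − 85 = 959 px; one third is 319.67 px.
Crop height = 1314 − 768 = 546 px; one third is 182.00 px.
The bottom-right point is two-thirds across and two-thirds down within the crop:
x = 85 + 2 × 319.67 ≈ 724; y = 768 + 2 × 182.00 ≈ 1132.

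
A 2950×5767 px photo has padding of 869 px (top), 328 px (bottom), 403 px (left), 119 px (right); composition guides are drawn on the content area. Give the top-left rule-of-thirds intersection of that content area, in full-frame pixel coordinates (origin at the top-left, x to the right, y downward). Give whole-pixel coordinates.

(1212, 2392)

Content width = 2950 − 403 − 119 = 2428 px; content height = 5767 − 869 − 328 = 4570 px.
Top-left is one-third across and one-third down within the content area.
x = 403 + 1 × 2428/3 = 403 + 809.33 ≈ 1212
y = 869 + 1 × 4570/3 = 869 + 1523.33 ≈ 2392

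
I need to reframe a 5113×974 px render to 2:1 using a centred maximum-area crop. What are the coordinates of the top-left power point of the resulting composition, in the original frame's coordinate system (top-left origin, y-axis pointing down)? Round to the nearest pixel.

x = 2232 px, y = 325 px

5113/974 > 2/1, so the 2:1 crop keeps the full height 974 and trims width to 974 × 2/1 = 1948.00 px.
Left offset = (5113 − 1948.00)/2 = 1582.50 px; top offset = 0.
Top-left is one-third across and one-third down within the crop:
x = 1582.50 + 1 × 1948.00/3 ≈ 2232; y = 0.00 + 1 × 974.00/3 ≈ 325.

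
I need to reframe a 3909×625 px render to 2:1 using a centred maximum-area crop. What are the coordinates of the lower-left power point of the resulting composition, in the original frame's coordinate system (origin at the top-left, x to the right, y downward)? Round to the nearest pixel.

(1746, 417)

3909/625 > 2/1, so the 2:1 crop keeps the full height 625 and trims width to 625 × 2/1 = 1250.00 px.
Left offset = (3909 − 1250.00)/2 = 1329.50 px; top offset = 0.
Lower-left is one-third across and two-thirds down within the crop:
x = 1329.50 + 1 × 1250.00/3 ≈ 1746; y = 0.00 + 2 × 625.00/3 ≈ 417.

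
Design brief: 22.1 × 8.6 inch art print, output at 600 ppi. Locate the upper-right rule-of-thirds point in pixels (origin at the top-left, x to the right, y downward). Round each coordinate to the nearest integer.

In pixels the canvas is 22.1 × 600 = 13260 wide and 8.6 × 600 = 5160 tall.
The upper-right point is two-thirds across and one-third down:
x = 2 × 13260/3 ≈ 8840; y = 1 × 5160/3 ≈ 1720.

x = 8840 px, y = 1720 px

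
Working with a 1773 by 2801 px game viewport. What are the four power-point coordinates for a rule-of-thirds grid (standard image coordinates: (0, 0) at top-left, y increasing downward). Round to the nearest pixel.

One third of 1773 is 591; one third of 2801 is 933.67.
Vertical third lines at x = 591 and x = 1182; horizontal third lines at y = 934 and y = 1867.

(591, 934), (1182, 934), (591, 1867), (1182, 1867)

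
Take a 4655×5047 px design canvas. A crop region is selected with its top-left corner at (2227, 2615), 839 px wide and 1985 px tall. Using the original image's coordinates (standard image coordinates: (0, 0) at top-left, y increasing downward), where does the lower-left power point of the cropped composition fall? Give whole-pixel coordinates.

(2507, 3938)

One third of the crop width 839 is 279.67 px.
One third of the crop height 1985 is 661.67 px.
The lower-left point is one-third across and two-thirds down within the crop:
x = 2227 + 1 × 279.67 ≈ 2507; y = 2615 + 2 × 661.67 ≈ 3938.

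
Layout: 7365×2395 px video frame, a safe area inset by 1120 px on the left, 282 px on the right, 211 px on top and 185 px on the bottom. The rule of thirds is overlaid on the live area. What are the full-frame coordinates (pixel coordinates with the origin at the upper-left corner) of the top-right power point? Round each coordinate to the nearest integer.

x = 5095 px, y = 877 px

Content width = 7365 − 1120 − 282 = 5963 px; content height = 2395 − 211 − 185 = 1999 px.
Top-right is two-thirds across and one-third down within the live area.
x = 1120 + 2 × 5963/3 = 1120 + 3975.33 ≈ 5095
y = 211 + 1 × 1999/3 = 211 + 666.33 ≈ 877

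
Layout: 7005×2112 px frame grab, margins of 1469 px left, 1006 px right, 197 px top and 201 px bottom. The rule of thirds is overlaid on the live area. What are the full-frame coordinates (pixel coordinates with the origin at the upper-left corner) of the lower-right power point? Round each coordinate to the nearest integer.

Content width = 7005 − 1469 − 1006 = 4530 px; content height = 2112 − 197 − 201 = 1714 px.
Lower-right is two-thirds across and two-thirds down within the live area.
x = 1469 + 2 × 4530/3 = 1469 + 3020.00 ≈ 4489
y = 197 + 2 × 1714/3 = 197 + 1142.67 ≈ 1340

(4489, 1340)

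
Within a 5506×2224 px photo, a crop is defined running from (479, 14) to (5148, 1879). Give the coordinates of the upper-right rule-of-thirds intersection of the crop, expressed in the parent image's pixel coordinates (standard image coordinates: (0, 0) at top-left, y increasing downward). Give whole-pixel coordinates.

Crop width = 5148 − 479 = 4669 px; one third is 1556.33 px.
Crop height = 1879 − 14 = 1865 px; one third is 621.67 px.
The upper-right point is two-thirds across and one-third down within the crop:
x = 479 + 2 × 1556.33 ≈ 3592; y = 14 + 1 × 621.67 ≈ 636.

x = 3592 px, y = 636 px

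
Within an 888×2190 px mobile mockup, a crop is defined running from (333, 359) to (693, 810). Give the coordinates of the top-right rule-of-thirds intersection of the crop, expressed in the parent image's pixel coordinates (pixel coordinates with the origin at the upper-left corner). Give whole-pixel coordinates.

Crop width = 693 − 333 = 360 px; one third is 120.00 px.
Crop height = 810 − 359 = 451 px; one third is 150.33 px.
The top-right point is two-thirds across and one-third down within the crop:
x = 333 + 2 × 120.00 ≈ 573; y = 359 + 1 × 150.33 ≈ 509.

(573, 509)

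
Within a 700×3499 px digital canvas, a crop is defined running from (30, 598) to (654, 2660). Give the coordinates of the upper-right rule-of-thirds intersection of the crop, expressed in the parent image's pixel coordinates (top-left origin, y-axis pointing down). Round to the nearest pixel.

Crop width = 654 − 30 = 624 px; one third is 208.00 px.
Crop height = 2660 − 598 = 2062 px; one third is 687.33 px.
The upper-right point is two-thirds across and one-third down within the crop:
x = 30 + 2 × 208.00 ≈ 446; y = 598 + 1 × 687.33 ≈ 1285.

x = 446 px, y = 1285 px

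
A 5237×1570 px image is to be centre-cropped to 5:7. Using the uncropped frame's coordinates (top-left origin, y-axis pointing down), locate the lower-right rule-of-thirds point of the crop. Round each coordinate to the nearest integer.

5237/1570 > 5/7, so the 5:7 crop keeps the full height 1570 and trims width to 1570 × 5/7 = 1121.43 px.
Left offset = (5237 − 1121.43)/2 = 2057.79 px; top offset = 0.
Lower-right is two-thirds across and two-thirds down within the crop:
x = 2057.79 + 2 × 1121.43/3 ≈ 2805; y = 0.00 + 2 × 1570.00/3 ≈ 1047.

x = 2805 px, y = 1047 px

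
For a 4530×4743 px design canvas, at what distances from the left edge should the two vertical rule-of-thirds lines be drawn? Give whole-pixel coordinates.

4530 / 3 = 1510, so the vertical lines sit at one and two thirds of 4530.

1510 px and 3020 px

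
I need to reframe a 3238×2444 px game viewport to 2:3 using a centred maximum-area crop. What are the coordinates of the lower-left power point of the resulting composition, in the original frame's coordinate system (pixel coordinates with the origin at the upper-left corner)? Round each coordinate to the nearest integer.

3238/2444 > 2/3, so the 2:3 crop keeps the full height 2444 and trims width to 2444 × 2/3 = 1629.33 px.
Left offset = (3238 − 1629.33)/2 = 804.33 px; top offset = 0.
Lower-left is one-third across and two-thirds down within the crop:
x = 804.33 + 1 × 1629.33/3 ≈ 1347; y = 0.00 + 2 × 2444.00/3 ≈ 1629.

(1347, 1629)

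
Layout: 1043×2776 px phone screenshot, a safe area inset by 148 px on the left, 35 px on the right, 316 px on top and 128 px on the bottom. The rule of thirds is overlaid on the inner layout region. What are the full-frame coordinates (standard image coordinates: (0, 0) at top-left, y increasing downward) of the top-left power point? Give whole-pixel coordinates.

Content width = 1043 − 148 − 35 = 860 px; content height = 2776 − 316 − 128 = 2332 px.
Top-left is one-third across and one-third down within the inner layout region.
x = 148 + 1 × 860/3 = 148 + 286.67 ≈ 435
y = 316 + 1 × 2332/3 = 316 + 777.33 ≈ 1093

(435, 1093)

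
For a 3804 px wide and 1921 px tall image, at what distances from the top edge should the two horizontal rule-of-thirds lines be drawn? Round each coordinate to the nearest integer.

y = 640 px and y = 1281 px

1921 / 3 = 640.33, so the horizontal lines sit at one and two thirds of 1921.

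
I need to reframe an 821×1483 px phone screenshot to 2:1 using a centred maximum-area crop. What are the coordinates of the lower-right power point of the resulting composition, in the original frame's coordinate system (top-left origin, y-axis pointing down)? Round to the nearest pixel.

x = 547 px, y = 810 px

821/1483 < 2/1, so the 2:1 crop keeps the full width 821 and trims height to 821 × 1/2 = 410.50 px.
Top offset = (1483 − 410.50)/2 = 536.25 px; left offset = 0.
Lower-right is two-thirds across and two-thirds down within the crop:
x = 0.00 + 2 × 821.00/3 ≈ 547; y = 536.25 + 2 × 410.50/3 ≈ 810.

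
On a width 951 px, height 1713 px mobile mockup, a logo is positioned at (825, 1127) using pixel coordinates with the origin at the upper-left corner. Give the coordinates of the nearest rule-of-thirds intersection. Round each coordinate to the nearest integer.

x = 634 px, y = 1142 px

Third lines: x ∈ {317, 634}, y ∈ {571, 1142}.
825 is closer to x = 634; 1127 is closer to y = 1142.
So the nearest intersection is the lower-right power point.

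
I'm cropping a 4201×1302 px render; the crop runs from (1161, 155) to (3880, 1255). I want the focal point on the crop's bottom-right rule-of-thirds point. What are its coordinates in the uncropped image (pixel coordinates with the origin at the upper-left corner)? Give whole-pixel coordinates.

Crop width = 3880 − 1161 = 2719 px; one third is 906.33 px.
Crop height = 1255 − 155 = 1100 px; one third is 366.67 px.
The bottom-right point is two-thirds across and two-thirds down within the crop:
x = 1161 + 2 × 906.33 ≈ 2974; y = 155 + 2 × 366.67 ≈ 888.

(2974, 888)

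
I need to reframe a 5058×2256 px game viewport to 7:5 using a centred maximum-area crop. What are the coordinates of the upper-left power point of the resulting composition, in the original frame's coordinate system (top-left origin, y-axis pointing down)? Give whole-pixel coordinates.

x = 2003 px, y = 752 px

5058/2256 > 7/5, so the 7:5 crop keeps the full height 2256 and trims width to 2256 × 7/5 = 3158.40 px.
Left offset = (5058 − 3158.40)/2 = 949.80 px; top offset = 0.
Upper-left is one-third across and one-third down within the crop:
x = 949.80 + 1 × 3158.40/3 ≈ 2003; y = 0.00 + 1 × 2256.00/3 ≈ 752.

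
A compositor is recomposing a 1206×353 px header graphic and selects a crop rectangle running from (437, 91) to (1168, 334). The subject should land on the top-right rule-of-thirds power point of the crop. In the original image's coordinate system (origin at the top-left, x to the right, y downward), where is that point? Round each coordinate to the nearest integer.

(924, 172)

Crop width = 1168 − 437 = 731 px; one third is 243.67 px.
Crop height = 334 − 91 = 243 px; one third is 81.00 px.
The top-right point is two-thirds across and one-third down within the crop:
x = 437 + 2 × 243.67 ≈ 924; y = 91 + 1 × 81.00 ≈ 172.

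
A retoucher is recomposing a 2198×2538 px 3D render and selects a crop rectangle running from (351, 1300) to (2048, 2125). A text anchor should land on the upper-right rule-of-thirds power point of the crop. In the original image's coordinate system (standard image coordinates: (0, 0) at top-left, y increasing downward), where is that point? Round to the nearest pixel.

Crop width = 2048 − 351 = 1697 px; one third is 565.67 px.
Crop height = 2125 − 1300 = 825 px; one third is 275.00 px.
The upper-right point is two-thirds across and one-third down within the crop:
x = 351 + 2 × 565.67 ≈ 1482; y = 1300 + 1 × 275.00 ≈ 1575.

(1482, 1575)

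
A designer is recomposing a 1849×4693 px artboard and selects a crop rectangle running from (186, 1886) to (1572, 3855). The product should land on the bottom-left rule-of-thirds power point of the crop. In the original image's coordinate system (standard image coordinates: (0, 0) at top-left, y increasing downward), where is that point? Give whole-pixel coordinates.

Crop width = 1572 − 186 = 1386 px; one third is 462.00 px.
Crop height = 3855 − 1886 = 1969 px; one third is 656.33 px.
The bottom-left point is one-third across and two-thirds down within the crop:
x = 186 + 1 × 462.00 ≈ 648; y = 1886 + 2 × 656.33 ≈ 3199.

x = 648 px, y = 3199 px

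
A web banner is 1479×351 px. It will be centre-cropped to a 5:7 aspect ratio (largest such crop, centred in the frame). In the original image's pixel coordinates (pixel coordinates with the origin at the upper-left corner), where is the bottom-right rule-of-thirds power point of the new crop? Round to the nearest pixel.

1479/351 > 5/7, so the 5:7 crop keeps the full height 351 and trims width to 351 × 5/7 = 250.71 px.
Left offset = (1479 − 250.71)/2 = 614.14 px; top offset = 0.
Bottom-right is two-thirds across and two-thirds down within the crop:
x = 614.14 + 2 × 250.71/3 ≈ 781; y = 0.00 + 2 × 351.00/3 ≈ 234.

(781, 234)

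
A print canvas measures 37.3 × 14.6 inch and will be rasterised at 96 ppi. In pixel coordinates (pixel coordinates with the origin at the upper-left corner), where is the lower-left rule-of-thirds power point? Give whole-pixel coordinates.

x = 1194 px, y = 934 px

In pixels the canvas is 37.3 × 96 = 3580.8 wide and 14.6 × 96 = 1401.6 tall.
The lower-left point is one-third across and two-thirds down:
x = 1 × 3580.8/3 ≈ 1194; y = 2 × 1401.6/3 ≈ 934.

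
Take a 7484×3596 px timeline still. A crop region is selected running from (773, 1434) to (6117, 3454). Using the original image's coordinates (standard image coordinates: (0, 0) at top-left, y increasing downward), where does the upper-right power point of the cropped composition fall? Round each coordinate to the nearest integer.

x = 4336 px, y = 2107 px

Crop width = 6117 − 773 = 5344 px; one third is 1781.33 px.
Crop height = 3454 − 1434 = 2020 px; one third is 673.33 px.
The upper-right point is two-thirds across and one-third down within the crop:
x = 773 + 2 × 1781.33 ≈ 4336; y = 1434 + 1 × 673.33 ≈ 2107.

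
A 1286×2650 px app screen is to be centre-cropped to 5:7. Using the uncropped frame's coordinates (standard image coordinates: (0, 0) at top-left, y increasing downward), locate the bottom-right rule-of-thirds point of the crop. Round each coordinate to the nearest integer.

(857, 1625)

1286/2650 < 5/7, so the 5:7 crop keeps the full width 1286 and trims height to 1286 × 7/5 = 1800.40 px.
Top offset = (2650 − 1800.40)/2 = 424.80 px; left offset = 0.
Bottom-right is two-thirds across and two-thirds down within the crop:
x = 0.00 + 2 × 1286.00/3 ≈ 857; y = 424.80 + 2 × 1800.40/3 ≈ 1625.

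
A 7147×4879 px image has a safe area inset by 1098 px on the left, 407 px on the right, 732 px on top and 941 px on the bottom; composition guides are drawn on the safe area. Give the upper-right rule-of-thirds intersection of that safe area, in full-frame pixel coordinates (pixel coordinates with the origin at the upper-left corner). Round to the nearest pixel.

Content width = 7147 − 1098 − 407 = 5642 px; content height = 4879 − 732 − 941 = 3206 px.
Upper-right is two-thirds across and one-third down within the safe area.
x = 1098 + 2 × 5642/3 = 1098 + 3761.33 ≈ 4859
y = 732 + 1 × 3206/3 = 732 + 1068.67 ≈ 1801

(4859, 1801)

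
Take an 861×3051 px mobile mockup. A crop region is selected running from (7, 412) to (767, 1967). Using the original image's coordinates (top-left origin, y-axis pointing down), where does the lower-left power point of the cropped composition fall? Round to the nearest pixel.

(260, 1449)

Crop width = 767 − 7 = 760 px; one third is 253.33 px.
Crop height = 1967 − 412 = 1555 px; one third is 518.33 px.
The lower-left point is one-third across and two-thirds down within the crop:
x = 7 + 1 × 253.33 ≈ 260; y = 412 + 2 × 518.33 ≈ 1449.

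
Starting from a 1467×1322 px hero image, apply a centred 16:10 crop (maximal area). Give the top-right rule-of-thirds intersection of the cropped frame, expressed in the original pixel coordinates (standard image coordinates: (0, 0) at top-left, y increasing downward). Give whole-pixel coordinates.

1467/1322 < 16/10, so the 16:10 crop keeps the full width 1467 and trims height to 1467 × 10/16 = 916.88 px.
Top offset = (1322 − 916.88)/2 = 202.56 px; left offset = 0.
Top-right is two-thirds across and one-third down within the crop:
x = 0.00 + 2 × 1467.00/3 ≈ 978; y = 202.56 + 1 × 916.88/3 ≈ 508.

x = 978 px, y = 508 px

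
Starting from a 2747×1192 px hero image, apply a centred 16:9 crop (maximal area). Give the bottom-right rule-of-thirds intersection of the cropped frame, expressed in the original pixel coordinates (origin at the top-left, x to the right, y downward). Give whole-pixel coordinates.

2747/1192 > 16/9, so the 16:9 crop keeps the full height 1192 and trims width to 1192 × 16/9 = 2119.11 px.
Left offset = (2747 − 2119.11)/2 = 313.94 px; top offset = 0.
Bottom-right is two-thirds across and two-thirds down within the crop:
x = 313.94 + 2 × 2119.11/3 ≈ 1727; y = 0.00 + 2 × 1192.00/3 ≈ 795.

x = 1727 px, y = 795 px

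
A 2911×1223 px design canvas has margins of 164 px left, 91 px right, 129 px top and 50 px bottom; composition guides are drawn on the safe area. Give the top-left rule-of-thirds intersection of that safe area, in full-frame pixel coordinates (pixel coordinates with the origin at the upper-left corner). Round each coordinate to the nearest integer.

Content width = 2911 − 164 − 91 = 2656 px; content height = 1223 − 129 − 50 = 1044 px.
Top-left is one-third across and one-third down within the safe area.
x = 164 + 1 × 2656/3 = 164 + 885.33 ≈ 1049
y = 129 + 1 × 1044/3 = 129 + 348.00 ≈ 477

x = 1049 px, y = 477 px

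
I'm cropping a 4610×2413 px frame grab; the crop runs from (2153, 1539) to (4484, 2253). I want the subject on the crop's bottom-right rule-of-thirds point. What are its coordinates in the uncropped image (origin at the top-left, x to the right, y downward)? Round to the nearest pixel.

(3707, 2015)

Crop width = 4484 − 2153 = 2331 px; one third is 777.00 px.
Crop height = 2253 − 1539 = 714 px; one third is 238.00 px.
The bottom-right point is two-thirds across and two-thirds down within the crop:
x = 2153 + 2 × 777.00 ≈ 3707; y = 1539 + 2 × 238.00 ≈ 2015.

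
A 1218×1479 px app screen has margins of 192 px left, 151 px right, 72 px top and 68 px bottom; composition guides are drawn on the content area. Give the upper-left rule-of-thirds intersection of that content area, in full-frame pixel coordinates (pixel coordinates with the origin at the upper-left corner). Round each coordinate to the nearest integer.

(484, 518)

Content width = 1218 − 192 − 151 = 875 px; content height = 1479 − 72 − 68 = 1339 px.
Upper-left is one-third across and one-third down within the content area.
x = 192 + 1 × 875/3 = 192 + 291.67 ≈ 484
y = 72 + 1 × 1339/3 = 72 + 446.33 ≈ 518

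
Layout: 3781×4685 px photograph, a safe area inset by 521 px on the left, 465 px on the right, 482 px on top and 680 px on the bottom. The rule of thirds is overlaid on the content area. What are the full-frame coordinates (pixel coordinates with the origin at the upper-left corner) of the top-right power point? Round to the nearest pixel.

Content width = 3781 − 521 − 465 = 2795 px; content height = 4685 − 482 − 680 = 3523 px.
Top-right is two-thirds across and one-third down within the content area.
x = 521 + 2 × 2795/3 = 521 + 1863.33 ≈ 2384
y = 482 + 1 × 3523/3 = 482 + 1174.33 ≈ 1656

(2384, 1656)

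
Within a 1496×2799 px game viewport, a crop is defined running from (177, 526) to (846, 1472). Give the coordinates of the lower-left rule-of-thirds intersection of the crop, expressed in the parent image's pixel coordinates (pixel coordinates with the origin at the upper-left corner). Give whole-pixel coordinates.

Crop width = 846 − 177 = 669 px; one third is 223.00 px.
Crop height = 1472 − 526 = 946 px; one third is 315.33 px.
The lower-left point is one-third across and two-thirds down within the crop:
x = 177 + 1 × 223.00 ≈ 400; y = 526 + 2 × 315.33 ≈ 1157.

x = 400 px, y = 1157 px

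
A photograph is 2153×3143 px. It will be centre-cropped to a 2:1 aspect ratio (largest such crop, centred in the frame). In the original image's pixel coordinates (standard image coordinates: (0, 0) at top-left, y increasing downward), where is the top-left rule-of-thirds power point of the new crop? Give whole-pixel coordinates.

(718, 1392)

2153/3143 < 2/1, so the 2:1 crop keeps the full width 2153 and trims height to 2153 × 1/2 = 1076.50 px.
Top offset = (3143 − 1076.50)/2 = 1033.25 px; left offset = 0.
Top-left is one-third across and one-third down within the crop:
x = 0.00 + 1 × 2153.00/3 ≈ 718; y = 1033.25 + 1 × 1076.50/3 ≈ 1392.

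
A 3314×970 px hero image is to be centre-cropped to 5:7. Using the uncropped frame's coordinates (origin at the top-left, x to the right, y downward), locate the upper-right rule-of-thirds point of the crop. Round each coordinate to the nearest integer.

3314/970 > 5/7, so the 5:7 crop keeps the full height 970 and trims width to 970 × 5/7 = 692.86 px.
Left offset = (3314 − 692.86)/2 = 1310.57 px; top offset = 0.
Upper-right is two-thirds across and one-third down within the crop:
x = 1310.57 + 2 × 692.86/3 ≈ 1772; y = 0.00 + 1 × 970.00/3 ≈ 323.

x = 1772 px, y = 323 px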